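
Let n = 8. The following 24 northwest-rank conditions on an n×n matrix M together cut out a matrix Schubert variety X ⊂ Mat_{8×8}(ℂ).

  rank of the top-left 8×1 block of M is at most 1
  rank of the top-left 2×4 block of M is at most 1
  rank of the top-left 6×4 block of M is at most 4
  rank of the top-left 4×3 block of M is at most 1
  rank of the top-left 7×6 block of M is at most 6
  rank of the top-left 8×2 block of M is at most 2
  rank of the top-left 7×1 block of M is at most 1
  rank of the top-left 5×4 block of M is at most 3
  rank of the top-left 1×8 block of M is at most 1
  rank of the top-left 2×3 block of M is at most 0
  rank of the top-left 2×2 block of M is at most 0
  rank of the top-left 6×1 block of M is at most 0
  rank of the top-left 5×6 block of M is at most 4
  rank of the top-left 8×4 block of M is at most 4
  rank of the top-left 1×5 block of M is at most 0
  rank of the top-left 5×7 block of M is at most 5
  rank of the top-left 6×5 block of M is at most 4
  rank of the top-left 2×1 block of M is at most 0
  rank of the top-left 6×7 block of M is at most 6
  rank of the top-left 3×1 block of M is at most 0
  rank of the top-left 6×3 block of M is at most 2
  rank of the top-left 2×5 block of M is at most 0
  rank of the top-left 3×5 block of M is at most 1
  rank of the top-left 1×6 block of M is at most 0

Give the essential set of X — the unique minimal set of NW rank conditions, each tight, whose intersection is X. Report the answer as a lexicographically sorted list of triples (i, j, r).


Computing R[i][j] = min implied NW-rank bound (n=8, 24 conditions):

  row 1: 0 | 0 | 0 | 0 | 0 | 0 | 1 | 1
  row 2: 0 | 0 | 0 | 0 | 0 | 1 | 2 | 2
  row 3: 0 | 1 | 1 | 1 | 1 | 2 | 3 | 3
  row 4: 0 | 1 | 1 | 2 | 2 | 3 | 4 | 4
  row 5: 0 | 1 | 2 | 3 | 3 | 4 | 5 | 5
  row 6: 0 | 1 | 2 | 3 | 4 | 5 | 6 | 6
  row 7: 1 | 2 | 3 | 4 | 5 | 6 | 7 | 7
  row 8: 1 | 2 | 3 | 4 | 5 | 6 | 7 | 8

giving w = (7, 6, 2, 4, 3, 5, 1, 8) via Δ²R.

D(w) has 16 cells with 4 SE-corners; essential set:

[(1, 6, 0), (2, 5, 0), (4, 3, 1), (6, 1, 0)]


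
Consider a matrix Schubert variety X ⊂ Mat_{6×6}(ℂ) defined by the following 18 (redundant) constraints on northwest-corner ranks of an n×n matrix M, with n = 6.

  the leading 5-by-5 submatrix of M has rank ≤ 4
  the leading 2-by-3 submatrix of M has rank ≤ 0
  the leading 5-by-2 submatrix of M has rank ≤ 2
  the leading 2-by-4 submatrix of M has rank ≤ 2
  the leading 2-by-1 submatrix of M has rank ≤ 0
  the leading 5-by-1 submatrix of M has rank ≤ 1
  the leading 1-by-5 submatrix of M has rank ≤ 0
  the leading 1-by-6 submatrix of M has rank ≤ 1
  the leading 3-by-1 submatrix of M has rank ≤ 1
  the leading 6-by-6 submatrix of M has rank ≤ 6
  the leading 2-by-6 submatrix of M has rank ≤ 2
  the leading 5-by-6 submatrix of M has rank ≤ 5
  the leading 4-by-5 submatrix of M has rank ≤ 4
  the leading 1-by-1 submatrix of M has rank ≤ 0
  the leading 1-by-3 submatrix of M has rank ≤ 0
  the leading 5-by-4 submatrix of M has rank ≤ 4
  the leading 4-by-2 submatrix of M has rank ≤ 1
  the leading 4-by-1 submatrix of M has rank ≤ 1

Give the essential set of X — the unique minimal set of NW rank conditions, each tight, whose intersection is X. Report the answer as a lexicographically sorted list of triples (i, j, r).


The tightest implied rank at each (i,j), from the 18 conditions:

  i=1: 0  0  0  0  0  1
  i=2: 0  0  0  1  1  2
  i=3: 1  1  1  2  2  3
  i=4: 1  1  2  3  3  4
  i=5: 1  2  3  4  4  5
  i=6: 1  2  3  4  5  6

so w = (6, 4, 1, 3, 2, 5).

Rothe diagram D(w) (9 cells), 3 SE-corners (essential conditions):

[(1, 5, 0), (2, 3, 0), (4, 2, 1)]


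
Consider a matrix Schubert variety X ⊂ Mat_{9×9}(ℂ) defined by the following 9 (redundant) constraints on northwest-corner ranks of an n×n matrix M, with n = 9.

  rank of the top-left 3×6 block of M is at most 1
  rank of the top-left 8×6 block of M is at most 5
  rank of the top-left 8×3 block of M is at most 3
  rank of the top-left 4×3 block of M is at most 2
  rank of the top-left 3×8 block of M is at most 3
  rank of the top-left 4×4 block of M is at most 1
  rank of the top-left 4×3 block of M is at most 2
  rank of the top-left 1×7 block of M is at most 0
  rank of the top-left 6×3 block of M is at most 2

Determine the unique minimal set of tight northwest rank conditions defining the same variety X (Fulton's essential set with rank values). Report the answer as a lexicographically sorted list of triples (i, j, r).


Recovering R(i,j) via the rank-extension bound from the 9 conditions:

  0 0 0 0 0 0 0 1 1
  1 1 1 1 1 1 1 2 2
  1 1 1 1 1 1 2 3 3
  1 1 1 1 2 2 3 4 4
  1 2 2 2 3 3 4 5 5
  1 2 2 3 4 4 5 6 6
  1 2 3 4 5 5 6 7 7
  1 2 3 4 5 5 6 7 8
  1 2 3 4 5 6 7 8 9

giving w = (8, 1, 7, 5, 2, 4, 3, 9, 6) via Δ²R.

D(w) has 17 cells with 5 SE-corners; essential set:

[(1, 7, 0), (3, 6, 1), (4, 4, 1), (6, 3, 2), (8, 6, 5)]


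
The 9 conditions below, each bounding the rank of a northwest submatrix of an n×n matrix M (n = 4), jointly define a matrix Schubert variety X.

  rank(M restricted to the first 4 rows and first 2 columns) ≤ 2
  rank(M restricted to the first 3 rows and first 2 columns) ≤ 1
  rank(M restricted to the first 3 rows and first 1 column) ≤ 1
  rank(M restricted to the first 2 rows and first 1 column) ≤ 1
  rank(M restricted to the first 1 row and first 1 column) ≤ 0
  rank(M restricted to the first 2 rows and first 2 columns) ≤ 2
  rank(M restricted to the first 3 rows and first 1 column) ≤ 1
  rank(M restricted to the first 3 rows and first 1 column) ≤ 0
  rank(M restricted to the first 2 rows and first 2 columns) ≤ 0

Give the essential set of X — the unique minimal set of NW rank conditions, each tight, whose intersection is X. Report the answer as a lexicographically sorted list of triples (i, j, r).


The tightest implied rank at each (i,j), from the 9 conditions:

  i=1: 0 | 0 | 1 | 1
  i=2: 0 | 0 | 1 | 2
  i=3: 0 | 1 | 2 | 3
  i=4: 1 | 2 | 3 | 4

giving w = (3, 4, 2, 1) via Δ²R.

2 SE-corners of the 5-cell Rothe diagram give Ess(w):

[(2, 2, 0), (3, 1, 0)]


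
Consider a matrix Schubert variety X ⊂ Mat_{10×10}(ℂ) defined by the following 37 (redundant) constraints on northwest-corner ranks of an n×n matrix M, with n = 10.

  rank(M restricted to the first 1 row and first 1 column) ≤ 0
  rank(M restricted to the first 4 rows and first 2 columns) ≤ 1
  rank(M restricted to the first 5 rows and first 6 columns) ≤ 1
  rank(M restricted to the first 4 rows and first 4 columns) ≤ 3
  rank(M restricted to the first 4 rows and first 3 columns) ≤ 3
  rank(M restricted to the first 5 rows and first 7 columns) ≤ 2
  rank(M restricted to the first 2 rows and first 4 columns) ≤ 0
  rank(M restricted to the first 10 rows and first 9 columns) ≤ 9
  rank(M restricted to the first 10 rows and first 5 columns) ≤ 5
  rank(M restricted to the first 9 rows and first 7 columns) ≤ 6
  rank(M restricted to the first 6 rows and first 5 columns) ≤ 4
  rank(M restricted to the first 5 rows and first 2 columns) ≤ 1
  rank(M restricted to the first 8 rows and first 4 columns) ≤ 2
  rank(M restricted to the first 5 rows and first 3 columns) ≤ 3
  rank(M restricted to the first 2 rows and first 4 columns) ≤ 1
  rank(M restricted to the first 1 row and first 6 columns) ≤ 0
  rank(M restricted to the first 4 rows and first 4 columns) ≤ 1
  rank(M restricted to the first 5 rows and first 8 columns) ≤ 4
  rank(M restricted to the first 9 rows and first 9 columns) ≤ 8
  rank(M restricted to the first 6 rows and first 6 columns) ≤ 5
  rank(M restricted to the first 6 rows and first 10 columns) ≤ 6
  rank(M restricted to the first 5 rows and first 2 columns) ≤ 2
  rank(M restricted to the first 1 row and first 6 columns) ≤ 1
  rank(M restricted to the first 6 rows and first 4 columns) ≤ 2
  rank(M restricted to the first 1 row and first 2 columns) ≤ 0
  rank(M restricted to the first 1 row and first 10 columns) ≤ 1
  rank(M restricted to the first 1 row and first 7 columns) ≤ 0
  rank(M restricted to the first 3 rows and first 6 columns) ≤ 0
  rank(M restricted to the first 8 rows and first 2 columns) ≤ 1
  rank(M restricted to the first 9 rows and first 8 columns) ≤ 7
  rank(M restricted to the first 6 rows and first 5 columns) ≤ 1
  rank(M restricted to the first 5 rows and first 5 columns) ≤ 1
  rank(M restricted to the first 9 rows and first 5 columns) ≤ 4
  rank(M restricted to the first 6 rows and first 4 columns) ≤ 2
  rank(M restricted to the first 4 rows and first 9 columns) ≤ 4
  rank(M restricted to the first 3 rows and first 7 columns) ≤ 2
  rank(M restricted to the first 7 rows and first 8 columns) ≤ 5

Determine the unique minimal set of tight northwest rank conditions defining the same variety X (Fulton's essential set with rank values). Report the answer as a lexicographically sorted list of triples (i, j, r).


Computing R[i][j] = min implied NW-rank bound (n=10, 37 conditions):

  row 1: 0  0  0  0  0  0  0  1  1  1
  row 2: 0  0  0  0  0  0  1  2  2  2
  row 3: 0  0  0  0  0  0  1  2  3  3
  row 4: 1  1  1  1  1  1  2  3  4  4
  row 5: 1  1  1  1  1  1  2  3  4  5
  row 6: 1  1  1  1  1  2  3  4  5  6
  row 7: 1  1  2  2  2  3  4  5  6  7
  row 8: 1  1  2  2  3  4  5  6  7  8
  row 9: 1  2  3  3  4  5  6  7  8  9
  row 10: 1  2  3  4  5  6  7  8  9  10

the unique w with this rank table is (8, 7, 9, 1, 10, 6, 3, 5, 2, 4).

6 SE-corners of the 31-cell Rothe diagram give Ess(w):

[(1, 7, 0), (3, 6, 0), (5, 6, 1), (6, 5, 1), (8, 2, 1), (8, 4, 2)]


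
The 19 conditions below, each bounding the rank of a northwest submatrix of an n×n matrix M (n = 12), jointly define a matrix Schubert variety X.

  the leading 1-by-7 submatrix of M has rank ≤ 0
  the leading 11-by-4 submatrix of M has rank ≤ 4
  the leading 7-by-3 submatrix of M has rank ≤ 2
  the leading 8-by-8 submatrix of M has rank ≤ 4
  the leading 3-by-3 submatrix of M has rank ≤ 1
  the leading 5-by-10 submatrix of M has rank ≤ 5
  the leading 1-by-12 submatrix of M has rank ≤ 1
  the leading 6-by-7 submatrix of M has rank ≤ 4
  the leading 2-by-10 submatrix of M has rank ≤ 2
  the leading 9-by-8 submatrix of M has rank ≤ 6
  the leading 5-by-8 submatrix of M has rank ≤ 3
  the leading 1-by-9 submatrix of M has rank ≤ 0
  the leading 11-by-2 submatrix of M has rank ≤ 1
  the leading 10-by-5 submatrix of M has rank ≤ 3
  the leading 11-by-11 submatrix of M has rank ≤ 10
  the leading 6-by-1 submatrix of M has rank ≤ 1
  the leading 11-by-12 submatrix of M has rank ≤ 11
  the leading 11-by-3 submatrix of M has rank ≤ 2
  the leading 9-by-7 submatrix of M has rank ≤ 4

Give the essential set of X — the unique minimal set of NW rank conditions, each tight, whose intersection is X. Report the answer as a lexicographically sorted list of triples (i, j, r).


Computing R[i][j] = min implied NW-rank bound (n=12, 19 conditions):

  0, 0, 0, 0, 0, 0, 0, 0, 0, 1, 1, 1
  1, 1, 1, 1, 1, 1, 1, 1, 1, 2, 2, 2
  1, 1, 1, 2, 2, 2, 2, 2, 2, 3, 3, 3
  1, 1, 2, 3, 3, 3, 3, 3, 3, 4, 4, 4
  1, 1, 2, 3, 3, 3, 3, 3, 4, 5, 5, 5
  1, 1, 2, 3, 3, 4, 4, 4, 5, 6, 6, 6
  1, 1, 2, 3, 3, 4, 4, 4, 5, 6, 7, 7
  1, 1, 2, 3, 3, 4, 4, 4, 5, 6, 7, 8
  1, 1, 2, 3, 3, 4, 4, 5, 6, 7, 8, 9
  1, 1, 2, 3, 3, 4, 5, 6, 7, 8, 9, 10
  1, 1, 2, 3, 4, 5, 6, 7, 8, 9, 10, 11
  1, 2, 3, 4, 5, 6, 7, 8, 9, 10, 11, 12

second differences of R give the permutation w = (10, 1, 4, 3, 9, 6, 11, 12, 8, 7, 5, 2).

7 SE-corners of the 33-cell Rothe diagram give Ess(w):

[(1, 9, 0), (3, 3, 1), (5, 8, 3), (8, 8, 4), (9, 7, 4), (10, 5, 3), (11, 2, 1)]


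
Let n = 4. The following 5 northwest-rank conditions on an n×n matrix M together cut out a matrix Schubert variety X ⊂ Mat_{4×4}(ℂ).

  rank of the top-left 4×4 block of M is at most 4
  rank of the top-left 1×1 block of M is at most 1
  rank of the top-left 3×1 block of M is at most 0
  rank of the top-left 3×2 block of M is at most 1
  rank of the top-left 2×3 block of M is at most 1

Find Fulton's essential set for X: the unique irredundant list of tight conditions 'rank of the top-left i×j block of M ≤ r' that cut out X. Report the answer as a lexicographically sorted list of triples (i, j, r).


The tightest implied rank at each (i,j), from the 5 conditions:

  row 1: 0 1 1 1
  row 2: 0 1 1 2
  row 3: 0 1 2 3
  row 4: 1 2 3 4

second differences of R give the permutation w = (2, 4, 3, 1).

Rothe diagram D(w) (4 cells), 2 SE-corners (essential conditions):

[(2, 3, 1), (3, 1, 0)]


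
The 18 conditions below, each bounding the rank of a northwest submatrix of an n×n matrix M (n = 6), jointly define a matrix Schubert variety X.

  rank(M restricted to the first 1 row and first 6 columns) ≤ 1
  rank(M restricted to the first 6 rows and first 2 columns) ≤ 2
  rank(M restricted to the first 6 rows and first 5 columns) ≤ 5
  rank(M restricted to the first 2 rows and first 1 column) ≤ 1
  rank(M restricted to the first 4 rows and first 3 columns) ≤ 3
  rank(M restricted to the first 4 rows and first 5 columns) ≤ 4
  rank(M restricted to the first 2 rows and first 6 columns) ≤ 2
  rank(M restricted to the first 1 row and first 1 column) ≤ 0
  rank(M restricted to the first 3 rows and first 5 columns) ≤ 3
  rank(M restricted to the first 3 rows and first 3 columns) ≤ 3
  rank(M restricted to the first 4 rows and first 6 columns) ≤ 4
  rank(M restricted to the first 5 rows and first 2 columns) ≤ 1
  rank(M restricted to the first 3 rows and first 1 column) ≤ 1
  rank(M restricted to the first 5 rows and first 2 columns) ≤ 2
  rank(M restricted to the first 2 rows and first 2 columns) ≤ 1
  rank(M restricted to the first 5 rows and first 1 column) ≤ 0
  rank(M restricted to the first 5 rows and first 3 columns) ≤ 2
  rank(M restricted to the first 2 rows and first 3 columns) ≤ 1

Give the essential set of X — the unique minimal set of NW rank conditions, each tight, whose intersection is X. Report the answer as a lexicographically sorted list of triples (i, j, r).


Rank table r_w(6×6) implied by the 18 constraints:

  0 1 1 1 1 1
  0 1 1 2 2 2
  0 1 2 3 3 3
  0 1 2 3 4 4
  0 1 2 3 4 5
  1 2 3 4 5 6

hence w(1..6) = (2, 4, 3, 5, 6, 1).

D(w) has 6 cells with 2 SE-corners; essential set:

[(2, 3, 1), (5, 1, 0)]


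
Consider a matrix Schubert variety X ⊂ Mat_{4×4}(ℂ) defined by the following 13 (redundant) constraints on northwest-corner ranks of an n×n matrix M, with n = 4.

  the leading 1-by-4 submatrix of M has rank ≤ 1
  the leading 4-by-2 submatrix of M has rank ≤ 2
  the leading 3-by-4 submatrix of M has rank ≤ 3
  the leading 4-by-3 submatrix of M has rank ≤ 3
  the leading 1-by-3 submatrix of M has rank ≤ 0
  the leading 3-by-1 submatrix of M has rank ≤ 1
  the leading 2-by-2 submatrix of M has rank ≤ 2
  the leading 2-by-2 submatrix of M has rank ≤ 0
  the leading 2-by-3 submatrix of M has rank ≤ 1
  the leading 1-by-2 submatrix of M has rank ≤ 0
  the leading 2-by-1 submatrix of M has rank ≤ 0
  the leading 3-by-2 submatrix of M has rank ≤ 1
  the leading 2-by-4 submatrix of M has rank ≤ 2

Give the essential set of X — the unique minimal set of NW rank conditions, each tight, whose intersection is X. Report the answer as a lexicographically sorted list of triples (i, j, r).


Reconstructing r_w from the 13 given conditions:

  R[1]: 0, 0, 0, 1
  R[2]: 0, 0, 1, 2
  R[3]: 1, 1, 2, 3
  R[4]: 1, 2, 3, 4

giving w = (4, 3, 1, 2) via Δ²R.

Fulton essential set (2 of the 5 Rothe cells):

[(1, 3, 0), (2, 2, 0)]


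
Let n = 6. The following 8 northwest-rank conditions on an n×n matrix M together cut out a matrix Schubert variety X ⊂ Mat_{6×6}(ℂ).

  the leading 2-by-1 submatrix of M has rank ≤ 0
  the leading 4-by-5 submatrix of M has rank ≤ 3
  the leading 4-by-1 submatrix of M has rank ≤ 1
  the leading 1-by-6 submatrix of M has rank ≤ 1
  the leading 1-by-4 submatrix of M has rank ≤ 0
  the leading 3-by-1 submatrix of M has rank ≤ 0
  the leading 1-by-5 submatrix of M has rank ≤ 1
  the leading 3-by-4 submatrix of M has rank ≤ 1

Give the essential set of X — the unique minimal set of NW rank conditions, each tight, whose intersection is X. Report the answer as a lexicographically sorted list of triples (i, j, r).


Recovering R(i,j) via the rank-extension bound from the 8 conditions:

  row 1: 0 0 0 0 1 1
  row 2: 0 1 1 1 2 2
  row 3: 0 1 1 1 2 3
  row 4: 1 2 2 2 3 4
  row 5: 1 2 3 3 4 5
  row 6: 1 2 3 4 5 6

so w = (5, 2, 6, 1, 3, 4).

3 SE-corners of the 8-cell Rothe diagram give Ess(w):

[(1, 4, 0), (3, 1, 0), (3, 4, 1)]


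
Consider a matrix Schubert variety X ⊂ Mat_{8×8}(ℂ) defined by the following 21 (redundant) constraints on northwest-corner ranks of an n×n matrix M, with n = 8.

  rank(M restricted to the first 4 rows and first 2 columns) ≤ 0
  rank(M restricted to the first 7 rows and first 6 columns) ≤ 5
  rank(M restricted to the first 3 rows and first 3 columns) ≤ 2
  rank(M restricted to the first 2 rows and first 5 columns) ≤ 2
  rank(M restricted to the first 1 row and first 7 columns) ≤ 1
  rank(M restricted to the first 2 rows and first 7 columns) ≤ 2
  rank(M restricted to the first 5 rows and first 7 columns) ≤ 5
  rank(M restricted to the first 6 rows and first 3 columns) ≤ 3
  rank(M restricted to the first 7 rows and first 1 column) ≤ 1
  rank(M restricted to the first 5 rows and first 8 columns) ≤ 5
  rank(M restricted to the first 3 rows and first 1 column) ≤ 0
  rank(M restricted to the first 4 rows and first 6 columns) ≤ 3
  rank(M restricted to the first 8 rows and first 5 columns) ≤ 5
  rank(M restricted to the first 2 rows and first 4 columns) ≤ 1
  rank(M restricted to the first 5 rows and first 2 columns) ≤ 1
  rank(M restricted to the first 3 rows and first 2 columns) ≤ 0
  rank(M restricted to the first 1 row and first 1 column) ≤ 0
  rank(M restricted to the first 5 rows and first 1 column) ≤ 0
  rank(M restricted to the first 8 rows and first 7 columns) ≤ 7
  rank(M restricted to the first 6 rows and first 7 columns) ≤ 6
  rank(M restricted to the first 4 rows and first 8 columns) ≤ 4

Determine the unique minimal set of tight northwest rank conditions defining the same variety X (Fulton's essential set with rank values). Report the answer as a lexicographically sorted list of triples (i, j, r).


Computing R[i][j] = min implied NW-rank bound (n=8, 21 conditions):

  R[1]: 0 | 0 | 1 | 1 | 1 | 1 | 1 | 1
  R[2]: 0 | 0 | 1 | 1 | 2 | 2 | 2 | 2
  R[3]: 0 | 0 | 1 | 2 | 3 | 3 | 3 | 3
  R[4]: 0 | 0 | 1 | 2 | 3 | 3 | 4 | 4
  R[5]: 0 | 1 | 2 | 3 | 4 | 4 | 5 | 5
  R[6]: 1 | 2 | 3 | 4 | 5 | 5 | 6 | 6
  R[7]: 1 | 2 | 3 | 4 | 5 | 5 | 6 | 7
  R[8]: 1 | 2 | 3 | 4 | 5 | 6 | 7 | 8

so w = (3, 5, 4, 7, 2, 1, 8, 6).

Rothe diagram D(w) (12 cells), 5 SE-corners (essential conditions):

[(2, 4, 1), (4, 2, 0), (4, 6, 3), (5, 1, 0), (7, 6, 5)]


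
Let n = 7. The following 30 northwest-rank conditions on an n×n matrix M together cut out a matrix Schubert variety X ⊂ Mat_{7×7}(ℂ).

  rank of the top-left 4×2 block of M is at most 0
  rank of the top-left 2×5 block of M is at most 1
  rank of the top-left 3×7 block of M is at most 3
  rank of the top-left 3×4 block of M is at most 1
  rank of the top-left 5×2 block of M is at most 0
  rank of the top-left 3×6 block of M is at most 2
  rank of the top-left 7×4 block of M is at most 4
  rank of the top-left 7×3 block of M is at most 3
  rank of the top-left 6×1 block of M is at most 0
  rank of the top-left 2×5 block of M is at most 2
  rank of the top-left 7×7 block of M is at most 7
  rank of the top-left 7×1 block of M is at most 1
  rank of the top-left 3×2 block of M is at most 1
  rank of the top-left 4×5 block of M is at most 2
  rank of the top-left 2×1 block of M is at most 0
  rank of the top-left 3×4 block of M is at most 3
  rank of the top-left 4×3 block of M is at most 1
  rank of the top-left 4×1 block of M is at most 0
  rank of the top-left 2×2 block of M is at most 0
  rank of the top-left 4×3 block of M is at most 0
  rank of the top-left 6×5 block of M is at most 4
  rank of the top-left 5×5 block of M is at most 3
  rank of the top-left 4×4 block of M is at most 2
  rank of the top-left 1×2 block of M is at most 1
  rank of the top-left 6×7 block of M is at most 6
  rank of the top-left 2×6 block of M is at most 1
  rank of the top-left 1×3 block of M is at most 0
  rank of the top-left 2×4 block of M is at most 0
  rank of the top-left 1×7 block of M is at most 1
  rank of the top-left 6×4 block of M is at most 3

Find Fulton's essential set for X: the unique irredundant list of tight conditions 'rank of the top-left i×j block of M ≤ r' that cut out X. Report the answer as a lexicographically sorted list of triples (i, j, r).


Rank table r_w(7×7) implied by the 30 constraints:

  R[1]: 0 0 0 0 1 1 1
  R[2]: 0 0 0 0 1 1 2
  R[3]: 0 0 0 1 2 2 3
  R[4]: 0 0 0 1 2 3 4
  R[5]: 0 0 1 2 3 4 5
  R[6]: 0 1 2 3 4 5 6
  R[7]: 1 2 3 4 5 6 7

reading off 1-entries of Δ²R: w = (5, 7, 4, 6, 3, 2, 1).

5 SE-corners of the 18-cell Rothe diagram give Ess(w):

[(2, 4, 0), (2, 6, 1), (4, 3, 0), (5, 2, 0), (6, 1, 0)]


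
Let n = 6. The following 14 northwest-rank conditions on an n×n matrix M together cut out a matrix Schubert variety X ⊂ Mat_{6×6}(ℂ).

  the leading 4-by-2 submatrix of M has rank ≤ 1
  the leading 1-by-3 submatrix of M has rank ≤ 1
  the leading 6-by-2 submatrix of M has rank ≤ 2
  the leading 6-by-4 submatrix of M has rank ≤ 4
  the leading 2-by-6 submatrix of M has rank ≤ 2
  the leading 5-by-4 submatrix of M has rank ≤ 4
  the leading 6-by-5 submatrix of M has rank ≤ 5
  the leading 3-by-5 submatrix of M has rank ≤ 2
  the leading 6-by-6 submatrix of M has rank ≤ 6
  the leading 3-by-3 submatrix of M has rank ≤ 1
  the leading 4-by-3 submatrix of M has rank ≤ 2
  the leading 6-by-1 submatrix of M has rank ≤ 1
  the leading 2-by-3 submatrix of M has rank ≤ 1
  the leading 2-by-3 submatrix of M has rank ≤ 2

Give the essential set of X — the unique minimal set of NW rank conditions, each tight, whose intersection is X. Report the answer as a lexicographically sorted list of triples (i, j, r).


Rank table r_w(6×6) implied by the 14 constraints:

  i=1: 1 | 1 | 1 | 1 | 1 | 1
  i=2: 1 | 1 | 1 | 2 | 2 | 2
  i=3: 1 | 1 | 1 | 2 | 2 | 3
  i=4: 1 | 1 | 2 | 3 | 3 | 4
  i=5: 1 | 2 | 3 | 4 | 4 | 5
  i=6: 1 | 2 | 3 | 4 | 5 | 6

second differences of R give the permutation w = (1, 4, 6, 3, 2, 5).

D(w) has 6 cells with 3 SE-corners; essential set:

[(3, 3, 1), (3, 5, 2), (4, 2, 1)]


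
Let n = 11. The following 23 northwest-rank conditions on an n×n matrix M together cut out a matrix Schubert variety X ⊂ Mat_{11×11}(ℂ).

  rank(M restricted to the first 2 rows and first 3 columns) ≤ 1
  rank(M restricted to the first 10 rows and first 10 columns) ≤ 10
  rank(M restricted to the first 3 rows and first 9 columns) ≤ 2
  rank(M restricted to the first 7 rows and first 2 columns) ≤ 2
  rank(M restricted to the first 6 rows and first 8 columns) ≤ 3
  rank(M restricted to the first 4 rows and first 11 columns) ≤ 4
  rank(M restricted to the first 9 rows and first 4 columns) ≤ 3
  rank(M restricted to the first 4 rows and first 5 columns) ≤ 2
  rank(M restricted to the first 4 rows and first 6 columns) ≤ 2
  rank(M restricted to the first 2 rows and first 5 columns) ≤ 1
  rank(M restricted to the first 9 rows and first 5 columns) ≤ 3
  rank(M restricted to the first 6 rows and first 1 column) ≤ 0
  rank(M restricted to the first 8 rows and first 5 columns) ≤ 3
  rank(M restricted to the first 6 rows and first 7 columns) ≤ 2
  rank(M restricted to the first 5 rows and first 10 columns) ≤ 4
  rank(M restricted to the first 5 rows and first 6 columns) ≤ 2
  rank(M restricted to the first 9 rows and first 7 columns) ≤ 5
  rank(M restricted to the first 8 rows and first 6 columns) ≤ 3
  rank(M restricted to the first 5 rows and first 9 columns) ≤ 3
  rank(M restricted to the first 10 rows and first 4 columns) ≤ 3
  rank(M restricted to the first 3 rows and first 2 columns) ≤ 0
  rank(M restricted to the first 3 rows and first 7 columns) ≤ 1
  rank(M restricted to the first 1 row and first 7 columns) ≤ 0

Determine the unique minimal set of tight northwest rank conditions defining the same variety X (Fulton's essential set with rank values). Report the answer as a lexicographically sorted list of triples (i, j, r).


Reconstructing r_w from the 23 given conditions:

  row 1: 0 | 0 | 0 | 0 | 0 | 0 | 0 | 1 | 1 | 1 | 1
  row 2: 0 | 0 | 1 | 1 | 1 | 1 | 1 | 2 | 2 | 2 | 2
  row 3: 0 | 0 | 1 | 1 | 1 | 1 | 1 | 2 | 2 | 3 | 3
  row 4: 0 | 1 | 2 | 2 | 2 | 2 | 2 | 3 | 3 | 4 | 4
  row 5: 0 | 1 | 2 | 2 | 2 | 2 | 2 | 3 | 3 | 4 | 5
  row 6: 0 | 1 | 2 | 2 | 2 | 2 | 2 | 3 | 4 | 5 | 6
  row 7: 1 | 2 | 3 | 3 | 3 | 3 | 3 | 4 | 5 | 6 | 7
  row 8: 1 | 2 | 3 | 3 | 3 | 3 | 4 | 5 | 6 | 7 | 8
  row 9: 1 | 2 | 3 | 3 | 3 | 4 | 5 | 6 | 7 | 8 | 9
  row 10: 1 | 2 | 3 | 3 | 4 | 5 | 6 | 7 | 8 | 9 | 10
  row 11: 1 | 2 | 3 | 4 | 5 | 6 | 7 | 8 | 9 | 10 | 11

the unique w with this rank table is (8, 3, 10, 2, 11, 9, 1, 7, 6, 5, 4).

D(w) has 34 cells with 10 SE-corners; essential set:

[(1, 7, 0), (3, 2, 0), (3, 7, 1), (3, 9, 2), (5, 9, 3), (6, 1, 0), (6, 7, 2), (8, 6, 3), (9, 5, 3), (10, 4, 3)]


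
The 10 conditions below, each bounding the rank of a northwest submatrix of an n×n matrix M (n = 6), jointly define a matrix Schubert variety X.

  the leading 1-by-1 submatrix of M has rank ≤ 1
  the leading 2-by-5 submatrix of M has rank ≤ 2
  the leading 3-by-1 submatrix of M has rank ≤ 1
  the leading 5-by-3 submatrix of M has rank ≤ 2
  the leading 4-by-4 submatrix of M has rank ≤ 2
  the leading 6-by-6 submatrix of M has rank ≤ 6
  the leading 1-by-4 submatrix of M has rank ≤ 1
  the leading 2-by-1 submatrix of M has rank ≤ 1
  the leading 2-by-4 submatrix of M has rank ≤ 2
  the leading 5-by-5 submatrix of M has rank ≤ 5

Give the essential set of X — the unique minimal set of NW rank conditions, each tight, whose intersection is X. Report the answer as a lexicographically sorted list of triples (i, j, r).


Propagating the 10 rank bounds to every northwest block:

  R[1]: 1 1 1 1 1 1
  R[2]: 1 2 2 2 2 2
  R[3]: 1 2 2 2 3 3
  R[4]: 1 2 2 2 3 4
  R[5]: 1 2 2 3 4 5
  R[6]: 1 2 3 4 5 6

hence w(1..6) = (1, 2, 5, 6, 4, 3).

Rothe diagram D(w) (5 cells), 2 SE-corners (essential conditions):

[(4, 4, 2), (5, 3, 2)]


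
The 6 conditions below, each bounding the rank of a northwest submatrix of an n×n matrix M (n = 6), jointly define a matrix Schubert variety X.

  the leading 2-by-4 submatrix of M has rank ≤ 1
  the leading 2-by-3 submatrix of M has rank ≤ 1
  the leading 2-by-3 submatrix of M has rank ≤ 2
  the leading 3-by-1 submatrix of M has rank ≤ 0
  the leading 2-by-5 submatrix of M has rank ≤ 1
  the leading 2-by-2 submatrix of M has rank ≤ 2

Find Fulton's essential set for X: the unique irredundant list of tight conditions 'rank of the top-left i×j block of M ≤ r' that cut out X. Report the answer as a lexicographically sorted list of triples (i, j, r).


The tightest implied rank at each (i,j), from the 6 conditions:

  0, 1, 1, 1, 1, 1
  0, 1, 1, 1, 1, 2
  0, 1, 2, 2, 2, 3
  1, 2, 3, 3, 3, 4
  1, 2, 3, 4, 4, 5
  1, 2, 3, 4, 5, 6

reading off 1-entries of Δ²R: w = (2, 6, 3, 1, 4, 5).

|D(w)|=6, |Ess(w)|=2:

[(2, 5, 1), (3, 1, 0)]


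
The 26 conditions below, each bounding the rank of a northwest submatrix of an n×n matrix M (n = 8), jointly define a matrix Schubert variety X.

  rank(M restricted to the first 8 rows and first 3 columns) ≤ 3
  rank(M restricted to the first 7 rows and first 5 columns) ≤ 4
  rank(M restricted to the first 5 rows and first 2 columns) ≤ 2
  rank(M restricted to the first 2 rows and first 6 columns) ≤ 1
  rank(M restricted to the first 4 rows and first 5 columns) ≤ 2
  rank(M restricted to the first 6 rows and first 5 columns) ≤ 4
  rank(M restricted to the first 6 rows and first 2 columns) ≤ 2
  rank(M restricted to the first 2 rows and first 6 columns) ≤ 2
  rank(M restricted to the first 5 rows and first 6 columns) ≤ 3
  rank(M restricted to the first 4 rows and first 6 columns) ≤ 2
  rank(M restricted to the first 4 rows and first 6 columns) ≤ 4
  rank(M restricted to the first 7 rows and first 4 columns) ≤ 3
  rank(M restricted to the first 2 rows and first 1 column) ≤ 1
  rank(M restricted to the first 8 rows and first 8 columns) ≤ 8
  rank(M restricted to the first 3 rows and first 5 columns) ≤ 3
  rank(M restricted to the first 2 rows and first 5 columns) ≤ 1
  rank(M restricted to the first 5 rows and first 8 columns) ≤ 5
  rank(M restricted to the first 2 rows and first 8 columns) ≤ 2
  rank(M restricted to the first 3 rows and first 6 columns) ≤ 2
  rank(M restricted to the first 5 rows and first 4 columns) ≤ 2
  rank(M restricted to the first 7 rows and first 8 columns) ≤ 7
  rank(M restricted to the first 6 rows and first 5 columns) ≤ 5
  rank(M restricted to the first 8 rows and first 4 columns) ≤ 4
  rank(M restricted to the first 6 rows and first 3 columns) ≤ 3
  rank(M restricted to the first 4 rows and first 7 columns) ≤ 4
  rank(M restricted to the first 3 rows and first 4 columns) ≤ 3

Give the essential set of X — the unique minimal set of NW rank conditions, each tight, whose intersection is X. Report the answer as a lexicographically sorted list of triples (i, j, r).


Propagating the 26 rank bounds to every northwest block:

  R[1]: 1 1 1 1 1 1 1 1
  R[2]: 1 1 1 1 1 1 2 2
  R[3]: 1 2 2 2 2 2 3 3
  R[4]: 1 2 2 2 2 2 3 4
  R[5]: 1 2 2 2 3 3 4 5
  R[6]: 1 2 3 3 4 4 5 6
  R[7]: 1 2 3 3 4 5 6 7
  R[8]: 1 2 3 4 5 6 7 8

so w = (1, 7, 2, 8, 5, 3, 6, 4).

Rothe diagram D(w) (12 cells), 4 SE-corners (essential conditions):

[(2, 6, 1), (4, 6, 2), (5, 4, 2), (7, 4, 3)]


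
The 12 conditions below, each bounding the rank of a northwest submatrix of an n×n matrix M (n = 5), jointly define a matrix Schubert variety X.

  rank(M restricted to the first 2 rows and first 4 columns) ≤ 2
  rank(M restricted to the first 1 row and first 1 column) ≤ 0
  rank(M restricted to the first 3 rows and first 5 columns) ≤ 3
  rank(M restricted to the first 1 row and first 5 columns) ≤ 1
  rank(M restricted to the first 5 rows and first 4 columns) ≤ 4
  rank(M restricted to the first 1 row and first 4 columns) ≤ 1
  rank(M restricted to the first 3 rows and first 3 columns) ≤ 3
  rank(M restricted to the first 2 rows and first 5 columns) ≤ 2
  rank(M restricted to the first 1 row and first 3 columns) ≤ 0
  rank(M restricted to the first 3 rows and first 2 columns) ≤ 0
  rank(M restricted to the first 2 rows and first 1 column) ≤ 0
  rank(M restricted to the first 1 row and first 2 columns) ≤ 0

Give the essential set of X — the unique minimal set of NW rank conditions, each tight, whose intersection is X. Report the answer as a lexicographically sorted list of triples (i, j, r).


Propagating the 12 rank bounds to every northwest block:

  row 1: 0  0  0  1  1
  row 2: 0  0  1  2  2
  row 3: 0  0  1  2  3
  row 4: 1  1  2  3  4
  row 5: 1  2  3  4  5

so w = (4, 3, 5, 1, 2).

Fulton essential set (2 of the 7 Rothe cells):

[(1, 3, 0), (3, 2, 0)]


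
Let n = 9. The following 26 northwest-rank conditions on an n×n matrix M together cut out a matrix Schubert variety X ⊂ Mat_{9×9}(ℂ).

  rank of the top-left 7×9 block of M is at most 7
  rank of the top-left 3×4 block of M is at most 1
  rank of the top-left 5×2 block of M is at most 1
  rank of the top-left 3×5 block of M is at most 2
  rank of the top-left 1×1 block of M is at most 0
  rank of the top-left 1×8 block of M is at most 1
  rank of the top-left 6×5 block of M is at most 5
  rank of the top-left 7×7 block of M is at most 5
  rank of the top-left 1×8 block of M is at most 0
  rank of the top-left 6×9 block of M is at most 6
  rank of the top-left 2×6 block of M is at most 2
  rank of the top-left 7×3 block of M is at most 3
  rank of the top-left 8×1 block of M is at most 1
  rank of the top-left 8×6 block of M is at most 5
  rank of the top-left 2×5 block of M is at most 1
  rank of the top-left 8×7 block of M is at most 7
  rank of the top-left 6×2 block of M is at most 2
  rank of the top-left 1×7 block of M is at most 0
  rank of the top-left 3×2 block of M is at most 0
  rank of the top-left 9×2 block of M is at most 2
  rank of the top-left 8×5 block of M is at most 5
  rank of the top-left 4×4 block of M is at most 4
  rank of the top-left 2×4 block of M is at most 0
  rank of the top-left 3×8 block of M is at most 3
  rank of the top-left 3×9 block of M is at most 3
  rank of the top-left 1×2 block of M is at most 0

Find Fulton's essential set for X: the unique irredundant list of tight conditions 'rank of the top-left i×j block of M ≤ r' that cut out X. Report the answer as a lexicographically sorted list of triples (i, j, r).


Recovering R(i,j) via the rank-extension bound from the 26 conditions:

  i=1: 0 | 0 | 0 | 0 | 0 | 0 | 0 | 0 | 1
  i=2: 0 | 0 | 0 | 0 | 1 | 1 | 1 | 1 | 2
  i=3: 0 | 0 | 1 | 1 | 2 | 2 | 2 | 2 | 3
  i=4: 1 | 1 | 2 | 2 | 3 | 3 | 3 | 3 | 4
  i=5: 1 | 1 | 2 | 3 | 4 | 4 | 4 | 4 | 5
  i=6: 1 | 2 | 3 | 4 | 5 | 5 | 5 | 5 | 6
  i=7: 1 | 2 | 3 | 4 | 5 | 5 | 5 | 6 | 7
  i=8: 1 | 2 | 3 | 4 | 5 | 5 | 6 | 7 | 8
  i=9: 1 | 2 | 3 | 4 | 5 | 6 | 7 | 8 | 9

hence w(1..9) = (9, 5, 3, 1, 4, 2, 8, 7, 6).

6 SE-corners of the 18-cell Rothe diagram give Ess(w):

[(1, 8, 0), (2, 4, 0), (3, 2, 0), (5, 2, 1), (7, 7, 5), (8, 6, 5)]


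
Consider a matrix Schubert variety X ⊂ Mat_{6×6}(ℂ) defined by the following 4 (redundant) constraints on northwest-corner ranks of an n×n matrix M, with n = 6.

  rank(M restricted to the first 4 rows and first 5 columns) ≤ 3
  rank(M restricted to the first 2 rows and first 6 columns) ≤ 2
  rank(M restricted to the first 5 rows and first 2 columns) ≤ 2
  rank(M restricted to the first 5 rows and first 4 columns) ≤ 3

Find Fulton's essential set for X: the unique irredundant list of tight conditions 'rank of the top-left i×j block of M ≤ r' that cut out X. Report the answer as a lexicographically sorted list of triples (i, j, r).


Recovering R(i,j) via the rank-extension bound from the 4 conditions:

  1 1 1 1 1 1
  1 2 2 2 2 2
  1 2 3 3 3 3
  1 2 3 3 3 4
  1 2 3 3 4 5
  1 2 3 4 5 6

hence w(1..6) = (1, 2, 3, 6, 5, 4).

Rothe diagram D(w) (3 cells), 2 SE-corners (essential conditions):

[(4, 5, 3), (5, 4, 3)]


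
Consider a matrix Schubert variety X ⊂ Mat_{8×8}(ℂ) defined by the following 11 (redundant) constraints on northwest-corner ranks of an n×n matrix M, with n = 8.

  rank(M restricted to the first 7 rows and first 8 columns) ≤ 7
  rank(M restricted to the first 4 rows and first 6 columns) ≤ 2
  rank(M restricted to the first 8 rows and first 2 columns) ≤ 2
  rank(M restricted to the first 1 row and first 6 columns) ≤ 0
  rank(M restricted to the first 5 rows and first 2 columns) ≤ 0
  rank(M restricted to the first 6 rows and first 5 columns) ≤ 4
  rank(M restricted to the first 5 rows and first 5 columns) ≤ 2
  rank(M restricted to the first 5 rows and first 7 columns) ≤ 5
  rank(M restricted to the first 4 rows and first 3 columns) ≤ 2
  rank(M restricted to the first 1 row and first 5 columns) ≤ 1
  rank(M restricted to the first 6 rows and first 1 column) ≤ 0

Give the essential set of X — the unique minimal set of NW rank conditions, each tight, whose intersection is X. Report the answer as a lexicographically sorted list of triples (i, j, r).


Recovering R(i,j) via the rank-extension bound from the 11 conditions:

  i=1: 0, 0, 0, 0, 0, 0, 1, 1
  i=2: 0, 0, 1, 1, 1, 1, 2, 2
  i=3: 0, 0, 1, 2, 2, 2, 3, 3
  i=4: 0, 0, 1, 2, 2, 2, 3, 4
  i=5: 0, 0, 1, 2, 2, 3, 4, 5
  i=6: 0, 1, 2, 3, 3, 4, 5, 6
  i=7: 1, 2, 3, 4, 4, 5, 6, 7
  i=8: 1, 2, 3, 4, 5, 6, 7, 8

giving w = (7, 3, 4, 8, 6, 2, 1, 5) via Δ²R.

5 SE-corners of the 18-cell Rothe diagram give Ess(w):

[(1, 6, 0), (4, 6, 2), (5, 2, 0), (5, 5, 2), (6, 1, 0)]


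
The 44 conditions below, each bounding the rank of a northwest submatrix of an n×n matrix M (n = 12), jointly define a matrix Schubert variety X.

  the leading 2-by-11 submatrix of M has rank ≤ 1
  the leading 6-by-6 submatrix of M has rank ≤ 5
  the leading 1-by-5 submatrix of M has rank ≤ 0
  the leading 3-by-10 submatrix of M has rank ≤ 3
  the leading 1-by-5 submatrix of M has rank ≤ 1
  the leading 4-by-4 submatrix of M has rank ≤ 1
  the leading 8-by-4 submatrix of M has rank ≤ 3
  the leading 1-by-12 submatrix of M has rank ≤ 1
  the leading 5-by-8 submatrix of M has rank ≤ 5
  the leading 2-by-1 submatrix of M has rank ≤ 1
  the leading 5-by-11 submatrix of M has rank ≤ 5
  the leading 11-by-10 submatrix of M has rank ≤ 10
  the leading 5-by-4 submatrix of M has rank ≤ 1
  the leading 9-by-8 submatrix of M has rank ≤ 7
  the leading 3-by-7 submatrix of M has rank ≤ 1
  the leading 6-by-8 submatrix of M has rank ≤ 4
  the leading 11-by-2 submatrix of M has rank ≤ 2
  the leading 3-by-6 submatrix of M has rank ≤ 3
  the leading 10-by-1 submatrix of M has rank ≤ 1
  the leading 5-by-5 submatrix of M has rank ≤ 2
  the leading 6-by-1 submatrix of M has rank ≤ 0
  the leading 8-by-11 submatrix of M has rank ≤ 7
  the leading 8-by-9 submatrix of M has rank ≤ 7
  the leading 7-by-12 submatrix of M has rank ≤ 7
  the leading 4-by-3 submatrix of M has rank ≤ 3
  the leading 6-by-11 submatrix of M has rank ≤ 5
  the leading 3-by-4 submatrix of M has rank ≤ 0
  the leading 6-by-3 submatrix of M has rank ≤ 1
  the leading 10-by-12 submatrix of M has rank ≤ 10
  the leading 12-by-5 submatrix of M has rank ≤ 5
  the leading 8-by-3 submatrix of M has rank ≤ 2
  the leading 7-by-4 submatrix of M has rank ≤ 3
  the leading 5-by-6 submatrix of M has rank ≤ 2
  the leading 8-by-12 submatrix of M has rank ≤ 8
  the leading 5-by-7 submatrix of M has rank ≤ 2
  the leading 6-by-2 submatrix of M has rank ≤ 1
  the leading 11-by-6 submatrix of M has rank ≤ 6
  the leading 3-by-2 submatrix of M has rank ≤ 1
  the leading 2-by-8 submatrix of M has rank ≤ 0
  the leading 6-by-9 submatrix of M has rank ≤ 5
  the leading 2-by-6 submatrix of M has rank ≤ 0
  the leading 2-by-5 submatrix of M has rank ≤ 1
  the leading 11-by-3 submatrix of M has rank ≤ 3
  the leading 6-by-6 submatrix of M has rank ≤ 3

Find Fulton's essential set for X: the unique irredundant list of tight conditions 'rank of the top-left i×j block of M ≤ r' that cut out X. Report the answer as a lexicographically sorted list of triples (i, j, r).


Computing R[i][j] = min implied NW-rank bound (n=12, 44 conditions):

  0 | 0 | 0 | 0 | 0 | 0 | 0 | 0 | 1 | 1 | 1 | 1
  0 | 0 | 0 | 0 | 0 | 0 | 0 | 0 | 1 | 1 | 1 | 2
  0 | 0 | 0 | 0 | 1 | 1 | 1 | 1 | 2 | 2 | 2 | 3
  0 | 1 | 1 | 1 | 2 | 2 | 2 | 2 | 3 | 3 | 3 | 4
  0 | 1 | 1 | 1 | 2 | 2 | 2 | 3 | 4 | 4 | 4 | 5
  0 | 1 | 1 | 2 | 3 | 3 | 3 | 4 | 5 | 5 | 5 | 6
  1 | 2 | 2 | 3 | 4 | 4 | 4 | 5 | 6 | 6 | 6 | 7
  1 | 2 | 2 | 3 | 4 | 5 | 5 | 6 | 7 | 7 | 7 | 8
  1 | 2 | 3 | 4 | 5 | 6 | 6 | 7 | 8 | 8 | 8 | 9
  1 | 2 | 3 | 4 | 5 | 6 | 7 | 8 | 9 | 9 | 9 | 10
  1 | 2 | 3 | 4 | 5 | 6 | 7 | 8 | 9 | 10 | 10 | 11
  1 | 2 | 3 | 4 | 5 | 6 | 7 | 8 | 9 | 10 | 11 | 12

reading off 1-entries of Δ²R: w = (9, 12, 5, 2, 8, 4, 1, 6, 3, 7, 10, 11).

Fulton essential set (8 of the 31 Rothe cells):

[(2, 8, 0), (2, 11, 1), (3, 4, 0), (5, 4, 1), (5, 7, 2), (6, 1, 0), (6, 3, 1), (8, 3, 2)]


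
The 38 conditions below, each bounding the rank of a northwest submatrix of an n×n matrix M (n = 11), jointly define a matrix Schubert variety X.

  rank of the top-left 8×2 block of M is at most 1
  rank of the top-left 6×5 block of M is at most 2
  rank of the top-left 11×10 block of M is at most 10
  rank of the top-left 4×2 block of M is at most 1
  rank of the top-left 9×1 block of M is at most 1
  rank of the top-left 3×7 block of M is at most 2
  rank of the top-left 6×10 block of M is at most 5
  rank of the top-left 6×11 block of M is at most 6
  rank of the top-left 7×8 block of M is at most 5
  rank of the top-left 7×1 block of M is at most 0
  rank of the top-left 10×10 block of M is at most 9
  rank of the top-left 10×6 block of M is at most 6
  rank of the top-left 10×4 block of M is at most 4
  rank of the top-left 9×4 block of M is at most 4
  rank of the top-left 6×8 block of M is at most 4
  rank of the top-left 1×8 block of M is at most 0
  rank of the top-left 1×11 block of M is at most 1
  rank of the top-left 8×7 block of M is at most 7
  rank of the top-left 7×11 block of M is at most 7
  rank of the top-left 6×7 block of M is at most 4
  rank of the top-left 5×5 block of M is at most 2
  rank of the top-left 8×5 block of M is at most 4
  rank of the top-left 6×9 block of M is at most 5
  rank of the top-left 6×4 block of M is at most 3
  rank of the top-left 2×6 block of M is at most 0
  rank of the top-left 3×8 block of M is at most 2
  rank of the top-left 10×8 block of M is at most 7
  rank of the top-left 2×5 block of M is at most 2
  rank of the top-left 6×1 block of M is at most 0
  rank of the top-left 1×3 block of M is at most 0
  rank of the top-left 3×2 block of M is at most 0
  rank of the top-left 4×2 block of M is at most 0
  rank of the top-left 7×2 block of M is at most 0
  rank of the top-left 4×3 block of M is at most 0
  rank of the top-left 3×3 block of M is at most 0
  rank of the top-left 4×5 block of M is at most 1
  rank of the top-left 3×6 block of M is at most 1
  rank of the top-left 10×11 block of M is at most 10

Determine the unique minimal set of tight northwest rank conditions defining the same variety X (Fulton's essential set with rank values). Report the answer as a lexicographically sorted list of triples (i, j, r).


Reconstructing r_w from the 38 given conditions:

  R[1]: 0 | 0 | 0 | 0 | 0 | 0 | 0 | 0 | 1 | 1 | 1
  R[2]: 0 | 0 | 0 | 0 | 0 | 0 | 1 | 1 | 2 | 2 | 2
  R[3]: 0 | 0 | 0 | 1 | 1 | 1 | 2 | 2 | 3 | 3 | 3
  R[4]: 0 | 0 | 0 | 1 | 1 | 2 | 3 | 3 | 4 | 4 | 4
  R[5]: 0 | 0 | 1 | 2 | 2 | 3 | 4 | 4 | 5 | 5 | 5
  R[6]: 0 | 0 | 1 | 2 | 2 | 3 | 4 | 4 | 5 | 5 | 6
  R[7]: 0 | 0 | 1 | 2 | 3 | 4 | 5 | 5 | 6 | 6 | 7
  R[8]: 1 | 1 | 2 | 3 | 4 | 5 | 6 | 6 | 7 | 7 | 8
  R[9]: 1 | 2 | 3 | 4 | 5 | 6 | 7 | 7 | 8 | 8 | 9
  R[10]: 1 | 2 | 3 | 4 | 5 | 6 | 7 | 7 | 8 | 9 | 10
  R[11]: 1 | 2 | 3 | 4 | 5 | 6 | 7 | 8 | 9 | 10 | 11

reading off 1-entries of Δ²R: w = (9, 7, 4, 6, 3, 11, 5, 1, 2, 10, 8).

|D(w)|=31, |Ess(w)|=9:

[(1, 8, 0), (2, 6, 0), (4, 3, 0), (4, 5, 1), (6, 5, 2), (6, 8, 4), (6, 10, 5), (7, 2, 0), (10, 8, 7)]
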